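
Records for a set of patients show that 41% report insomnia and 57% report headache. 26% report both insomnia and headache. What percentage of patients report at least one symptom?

By inclusion–exclusion:
P(at least one) = 41 + 57 − 26 = 72%

72%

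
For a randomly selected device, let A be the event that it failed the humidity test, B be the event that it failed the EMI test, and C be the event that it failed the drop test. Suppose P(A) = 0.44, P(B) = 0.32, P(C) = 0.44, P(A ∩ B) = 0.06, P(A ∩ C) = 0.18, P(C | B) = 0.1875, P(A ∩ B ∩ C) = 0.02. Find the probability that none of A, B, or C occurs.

0.08

P(B ∩ C) = P(B)·P(C|B) = 0.32 × 0.1875 = 0.06
P(A ∪ B ∪ C) = 0.44 + 0.32 + 0.44 − 0.06 − 0.18 − 0.06 + 0.02 = 0.92
P(none) = 1 − 0.92 = 0.08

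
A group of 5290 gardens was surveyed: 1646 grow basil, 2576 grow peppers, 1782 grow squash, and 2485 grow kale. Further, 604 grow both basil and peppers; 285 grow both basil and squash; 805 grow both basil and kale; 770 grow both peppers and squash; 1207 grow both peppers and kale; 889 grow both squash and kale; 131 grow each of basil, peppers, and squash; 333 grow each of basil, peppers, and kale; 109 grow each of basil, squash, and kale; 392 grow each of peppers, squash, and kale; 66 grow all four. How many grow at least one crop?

Apply inclusion-exclusion:
|at least one| = 1646 + 2576 + 1782 + 2485 − 604 − 285 − 805 − 770 − 1207 − 889 + 131 + 333 + 109 + 392 − 66 = 4828

4828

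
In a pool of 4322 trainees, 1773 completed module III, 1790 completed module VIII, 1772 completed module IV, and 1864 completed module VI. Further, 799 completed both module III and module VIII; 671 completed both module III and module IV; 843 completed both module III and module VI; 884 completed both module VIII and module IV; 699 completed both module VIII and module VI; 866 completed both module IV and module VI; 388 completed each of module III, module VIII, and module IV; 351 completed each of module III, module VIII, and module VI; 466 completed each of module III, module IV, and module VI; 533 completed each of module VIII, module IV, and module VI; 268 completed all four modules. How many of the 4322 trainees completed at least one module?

Using inclusion–exclusion:
|at least one| = 1773 + 1790 + 1772 + 1864 − 799 − 671 − 843 − 884 − 699 − 866 + 388 + 351 + 466 + 533 − 268 = 3907

3907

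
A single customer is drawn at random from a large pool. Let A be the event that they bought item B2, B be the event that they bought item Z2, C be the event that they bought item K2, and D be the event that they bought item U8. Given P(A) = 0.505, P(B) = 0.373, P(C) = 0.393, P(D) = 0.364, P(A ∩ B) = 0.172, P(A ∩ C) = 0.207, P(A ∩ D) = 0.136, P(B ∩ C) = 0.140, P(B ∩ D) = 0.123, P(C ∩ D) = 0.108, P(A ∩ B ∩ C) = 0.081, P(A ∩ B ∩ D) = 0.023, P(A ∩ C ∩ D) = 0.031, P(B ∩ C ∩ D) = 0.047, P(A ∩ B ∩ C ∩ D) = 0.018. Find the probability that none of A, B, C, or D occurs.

Using inclusion–exclusion:
P(A ∪ B ∪ C ∪ D) = 0.505 + 0.373 + 0.393 + 0.364 − 0.172 − 0.207 − 0.136 − 0.140 − 0.123 − 0.108 + 0.081 + 0.023 + 0.031 + 0.047 − 0.018 = 0.913
P(none) = 1 − 0.913 = 0.087

0.087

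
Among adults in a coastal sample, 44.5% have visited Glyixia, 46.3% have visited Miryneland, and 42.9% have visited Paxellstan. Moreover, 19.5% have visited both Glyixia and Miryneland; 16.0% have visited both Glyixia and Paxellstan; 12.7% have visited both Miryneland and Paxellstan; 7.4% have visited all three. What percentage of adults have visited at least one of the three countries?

92.9%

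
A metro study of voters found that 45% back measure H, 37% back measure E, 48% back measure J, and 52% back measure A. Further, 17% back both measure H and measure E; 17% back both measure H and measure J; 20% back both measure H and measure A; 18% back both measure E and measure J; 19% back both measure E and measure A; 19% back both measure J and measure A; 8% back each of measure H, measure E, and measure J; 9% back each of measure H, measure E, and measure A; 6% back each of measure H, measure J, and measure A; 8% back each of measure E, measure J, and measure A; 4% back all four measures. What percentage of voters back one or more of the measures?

99%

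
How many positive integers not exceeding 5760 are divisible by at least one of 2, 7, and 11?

3516

Using inclusion–exclusion:
2880 + 822 + 523 − 411 − 261 − 74 + 37 = 3516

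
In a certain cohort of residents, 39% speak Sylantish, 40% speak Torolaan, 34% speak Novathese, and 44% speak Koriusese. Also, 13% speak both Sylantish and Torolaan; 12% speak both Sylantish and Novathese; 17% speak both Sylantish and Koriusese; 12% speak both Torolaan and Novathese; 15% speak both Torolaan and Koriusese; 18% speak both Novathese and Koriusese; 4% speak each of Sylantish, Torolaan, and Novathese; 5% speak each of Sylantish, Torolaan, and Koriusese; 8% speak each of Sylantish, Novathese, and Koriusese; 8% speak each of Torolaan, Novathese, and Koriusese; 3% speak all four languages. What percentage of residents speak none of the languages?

8%

By inclusion-exclusion,
P(≥1) = 39 + 40 + 34 + 44 − 13 − 12 − 17 − 12 − 15 − 18 + 4 + 5 + 8 + 8 − 3 = 92%
P(none) = 100% − 92% = 8%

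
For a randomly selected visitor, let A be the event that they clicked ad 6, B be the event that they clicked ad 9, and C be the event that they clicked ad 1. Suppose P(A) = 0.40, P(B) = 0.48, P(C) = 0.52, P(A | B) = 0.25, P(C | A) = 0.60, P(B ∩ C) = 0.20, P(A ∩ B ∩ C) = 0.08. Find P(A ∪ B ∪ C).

0.92

P(A ∩ B) = P(B)·P(A|B) = 0.48 × 0.25 = 0.12
P(A ∩ C) = P(A)·P(C|A) = 0.40 × 0.60 = 0.24
P(A ∪ B ∪ C) = 0.40 + 0.48 + 0.52 − 0.12 − 0.24 − 0.20 + 0.08 = 0.92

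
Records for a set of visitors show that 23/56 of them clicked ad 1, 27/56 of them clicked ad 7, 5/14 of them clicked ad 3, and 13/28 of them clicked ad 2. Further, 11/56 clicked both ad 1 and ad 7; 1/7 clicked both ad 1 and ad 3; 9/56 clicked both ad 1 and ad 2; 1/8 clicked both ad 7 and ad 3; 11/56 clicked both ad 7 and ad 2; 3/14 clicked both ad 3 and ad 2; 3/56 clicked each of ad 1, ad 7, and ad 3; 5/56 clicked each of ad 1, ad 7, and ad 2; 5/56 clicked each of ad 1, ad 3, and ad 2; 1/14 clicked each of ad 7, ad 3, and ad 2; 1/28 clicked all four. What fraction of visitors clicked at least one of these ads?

53/56

P(≥1) = 23/56 + 27/56 + 5/14 + 13/28 − 11/56 − 1/7 − 9/56 − 1/8 − 11/56 − 3/14 + 3/56 + 5/56 + 5/56 + 1/14 − 1/28 = 53/56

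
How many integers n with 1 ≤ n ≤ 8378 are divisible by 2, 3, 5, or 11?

6347

By inclusion-exclusion,
4189 + 2792 + 1675 + 761 − 1396 − 837 − 380 − 558 − 253 − 152 + 279 + 126 + 76 + 50 − 25 = 6347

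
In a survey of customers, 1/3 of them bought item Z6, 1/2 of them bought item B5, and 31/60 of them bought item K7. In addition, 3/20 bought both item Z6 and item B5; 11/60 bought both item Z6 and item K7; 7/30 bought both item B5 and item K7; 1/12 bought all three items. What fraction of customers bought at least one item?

13/15

Using inclusion–exclusion:
P(at least one) = 1/3 + 1/2 + 31/60 − 3/20 − 11/60 − 7/30 + 1/12 = 13/15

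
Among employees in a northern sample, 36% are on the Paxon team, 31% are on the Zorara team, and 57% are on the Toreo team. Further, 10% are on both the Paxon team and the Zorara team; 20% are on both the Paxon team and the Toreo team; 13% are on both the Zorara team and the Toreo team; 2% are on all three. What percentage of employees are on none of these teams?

P(union) = 36 + 31 + 57 − 10 − 20 − 13 + 2 = 83%
P(none) = 100% − 83% = 17%

17%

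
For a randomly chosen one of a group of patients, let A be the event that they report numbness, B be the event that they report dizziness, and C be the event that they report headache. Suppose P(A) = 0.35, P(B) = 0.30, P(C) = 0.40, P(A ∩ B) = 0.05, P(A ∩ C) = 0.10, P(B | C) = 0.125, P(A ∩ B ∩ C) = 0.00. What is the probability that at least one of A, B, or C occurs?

0.85

P(B ∩ C) = P(C)·P(B|C) = 0.40 × 0.125 = 0.05
P(A ∪ B ∪ C) = 0.35 + 0.30 + 0.40 − 0.05 − 0.10 − 0.05 + 0.00 = 0.85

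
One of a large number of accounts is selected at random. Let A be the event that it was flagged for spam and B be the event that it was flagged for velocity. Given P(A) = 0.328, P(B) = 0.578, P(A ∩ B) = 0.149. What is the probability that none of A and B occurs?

By inclusion-exclusion,
P(A ∪ B) = 0.328 + 0.578 − 0.149 = 0.757
P(none) = 1 − 0.757 = 0.243

0.243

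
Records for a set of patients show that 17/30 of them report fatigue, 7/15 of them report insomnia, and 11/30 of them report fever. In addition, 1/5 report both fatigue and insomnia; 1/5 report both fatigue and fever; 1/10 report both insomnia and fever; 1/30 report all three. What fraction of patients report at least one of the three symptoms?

P(≥1) = 17/30 + 7/15 + 11/30 − 1/5 − 1/5 − 1/10 + 1/30 = 14/15

14/15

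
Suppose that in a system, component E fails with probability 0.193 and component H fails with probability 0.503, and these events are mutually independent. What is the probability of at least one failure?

0.598921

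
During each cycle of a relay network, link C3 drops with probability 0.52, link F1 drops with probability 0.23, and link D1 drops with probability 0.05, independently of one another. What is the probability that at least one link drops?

Since the events are independent, P(none) is the product of the individual non-occurrence probabilities.
P(none) = (1 − 0.52) × (1 − 0.23) × (1 − 0.05) = 0.48 × 0.77 × 0.95 = 0.35112
P(at least one) = 1 − 0.35112 = 0.64888

0.64888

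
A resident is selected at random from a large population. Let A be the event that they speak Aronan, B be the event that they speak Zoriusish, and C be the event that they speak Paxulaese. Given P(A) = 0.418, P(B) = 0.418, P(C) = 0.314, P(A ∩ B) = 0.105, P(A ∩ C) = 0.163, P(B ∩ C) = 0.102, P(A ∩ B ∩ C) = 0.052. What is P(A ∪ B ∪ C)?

0.832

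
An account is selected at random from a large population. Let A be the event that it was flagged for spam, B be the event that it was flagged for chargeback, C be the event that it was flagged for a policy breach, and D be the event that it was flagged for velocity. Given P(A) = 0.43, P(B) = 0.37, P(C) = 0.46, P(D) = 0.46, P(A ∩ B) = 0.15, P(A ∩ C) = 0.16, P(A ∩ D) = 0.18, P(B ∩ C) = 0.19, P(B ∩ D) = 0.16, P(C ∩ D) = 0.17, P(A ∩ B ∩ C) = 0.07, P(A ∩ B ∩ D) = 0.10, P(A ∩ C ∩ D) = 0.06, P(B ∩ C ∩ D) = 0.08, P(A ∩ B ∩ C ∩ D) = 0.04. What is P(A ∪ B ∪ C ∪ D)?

0.98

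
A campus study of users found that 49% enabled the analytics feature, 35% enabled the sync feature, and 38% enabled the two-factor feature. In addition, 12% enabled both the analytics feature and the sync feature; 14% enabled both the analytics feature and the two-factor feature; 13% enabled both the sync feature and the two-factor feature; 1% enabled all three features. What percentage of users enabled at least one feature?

Using inclusion–exclusion:
P(at least one) = 49 + 35 + 38 − 12 − 14 − 13 + 1 = 84%

84%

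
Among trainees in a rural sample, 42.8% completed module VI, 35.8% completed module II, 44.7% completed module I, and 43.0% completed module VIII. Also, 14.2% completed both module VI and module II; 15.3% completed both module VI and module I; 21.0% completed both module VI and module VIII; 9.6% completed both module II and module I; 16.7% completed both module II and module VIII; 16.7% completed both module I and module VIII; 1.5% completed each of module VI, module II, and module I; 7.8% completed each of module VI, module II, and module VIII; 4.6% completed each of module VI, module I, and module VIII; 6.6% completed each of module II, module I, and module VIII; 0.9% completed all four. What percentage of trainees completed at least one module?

92.4%

Apply inclusion-exclusion:
P(union) = 42.8 + 35.8 + 44.7 + 43.0 − 14.2 − 15.3 − 21.0 − 9.6 − 16.7 − 16.7 + 1.5 + 7.8 + 4.6 + 6.6 − 0.9 = 92.4%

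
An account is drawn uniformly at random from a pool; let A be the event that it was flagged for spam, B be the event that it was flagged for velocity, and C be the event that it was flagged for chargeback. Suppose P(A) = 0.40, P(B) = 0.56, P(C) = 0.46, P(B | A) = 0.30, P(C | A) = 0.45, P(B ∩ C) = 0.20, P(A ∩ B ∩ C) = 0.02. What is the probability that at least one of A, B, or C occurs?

0.94

P(A ∩ B) = P(A)·P(B|A) = 0.40 × 0.30 = 0.12
P(A ∩ C) = P(A)·P(C|A) = 0.40 × 0.45 = 0.18
P(A ∪ B ∪ C) = 0.40 + 0.56 + 0.46 − 0.12 − 0.18 − 0.20 + 0.02 = 0.94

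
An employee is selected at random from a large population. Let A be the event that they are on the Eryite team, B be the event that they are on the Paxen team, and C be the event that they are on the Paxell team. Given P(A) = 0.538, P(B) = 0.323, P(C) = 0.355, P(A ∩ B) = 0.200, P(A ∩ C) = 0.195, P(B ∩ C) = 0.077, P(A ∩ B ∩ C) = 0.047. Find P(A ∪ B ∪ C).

Inclusion–exclusion gives
P(A ∪ B ∪ C) = 0.538 + 0.323 + 0.355 − 0.200 − 0.195 − 0.077 + 0.047 = 0.791

0.791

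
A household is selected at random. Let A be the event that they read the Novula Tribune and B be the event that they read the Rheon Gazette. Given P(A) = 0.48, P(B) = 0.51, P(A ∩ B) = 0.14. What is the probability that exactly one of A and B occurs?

By inclusion–exclusion (exactly-one form):
P(exactly one) = 0.48 + 0.51 − 2·0.14 = 0.71

0.71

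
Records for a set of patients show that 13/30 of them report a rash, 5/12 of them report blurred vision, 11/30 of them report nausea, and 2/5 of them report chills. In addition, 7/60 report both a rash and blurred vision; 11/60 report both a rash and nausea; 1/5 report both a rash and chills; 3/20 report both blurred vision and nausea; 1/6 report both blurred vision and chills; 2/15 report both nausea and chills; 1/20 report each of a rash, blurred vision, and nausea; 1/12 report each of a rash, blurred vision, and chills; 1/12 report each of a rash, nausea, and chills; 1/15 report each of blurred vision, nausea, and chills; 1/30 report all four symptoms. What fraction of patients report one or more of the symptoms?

By inclusion-exclusion,
P(≥1) = 13/30 + 5/12 + 11/30 + 2/5 − 7/60 − 11/60 − 1/5 − 3/20 − 1/6 − 2/15 + 1/20 + 1/12 + 1/12 + 1/15 − 1/30 = 11/12

11/12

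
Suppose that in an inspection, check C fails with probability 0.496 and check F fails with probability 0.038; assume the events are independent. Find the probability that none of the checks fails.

0.484848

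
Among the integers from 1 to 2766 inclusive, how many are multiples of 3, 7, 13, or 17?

Using inclusion–exclusion:
⌊2766/3⌋ + ⌊2766/7⌋ + ⌊2766/13⌋ + ⌊2766/17⌋ − ⌊2766/21⌋ − ⌊2766/39⌋ − ⌊2766/51⌋ − ⌊2766/91⌋ − ⌊2766/119⌋ − ⌊2766/221⌋ + ⌊2766/273⌋ + ⌊2766/357⌋ + ⌊2766/663⌋ + ⌊2766/1547⌋ − ⌊2766/4641⌋ = 922 + 395 + 212 + 162 − 131 − 70 − 54 − 30 − 23 − 12 + 10 + 7 + 4 + 1 − 0 = 1393

1393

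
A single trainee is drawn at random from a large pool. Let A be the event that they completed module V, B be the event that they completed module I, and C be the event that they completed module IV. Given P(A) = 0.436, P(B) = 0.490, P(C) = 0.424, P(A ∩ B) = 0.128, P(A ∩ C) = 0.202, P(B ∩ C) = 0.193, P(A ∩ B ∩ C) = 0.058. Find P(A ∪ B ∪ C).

0.885

P(A ∪ B ∪ C) = 0.436 + 0.490 + 0.424 − 0.128 − 0.202 − 0.193 + 0.058 = 0.885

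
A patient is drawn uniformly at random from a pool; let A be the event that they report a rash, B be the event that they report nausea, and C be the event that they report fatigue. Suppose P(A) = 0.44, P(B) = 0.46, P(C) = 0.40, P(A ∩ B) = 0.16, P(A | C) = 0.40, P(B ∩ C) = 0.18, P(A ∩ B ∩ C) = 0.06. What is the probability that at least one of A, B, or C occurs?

P(A ∩ C) = P(C)·P(A|C) = 0.40 × 0.40 = 0.16
Apply inclusion-exclusion:
P(A ∪ B ∪ C) = 0.44 + 0.46 + 0.40 − 0.16 − 0.16 − 0.18 + 0.06 = 0.86

0.86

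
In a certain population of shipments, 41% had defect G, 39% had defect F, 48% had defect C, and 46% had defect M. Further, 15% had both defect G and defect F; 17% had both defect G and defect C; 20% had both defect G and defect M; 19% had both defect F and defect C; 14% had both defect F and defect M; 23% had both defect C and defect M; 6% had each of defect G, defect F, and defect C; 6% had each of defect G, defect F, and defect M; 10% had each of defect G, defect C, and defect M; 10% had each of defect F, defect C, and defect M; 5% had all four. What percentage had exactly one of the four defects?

34%

Using the inclusion–exclusion count for exactly one event:
P(exactly one) = 41 + 39 + 48 + 46 − 2·15 − 2·17 − 2·20 − 2·19 − 2·14 − 2·23 + 3·6 + 3·6 + 3·10 + 3·10 − 4·5 = 34%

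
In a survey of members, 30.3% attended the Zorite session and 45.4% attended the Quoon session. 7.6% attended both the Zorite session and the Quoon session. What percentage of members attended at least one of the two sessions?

P(union) = 30.3 + 45.4 − 7.6 = 68.1%

68.1%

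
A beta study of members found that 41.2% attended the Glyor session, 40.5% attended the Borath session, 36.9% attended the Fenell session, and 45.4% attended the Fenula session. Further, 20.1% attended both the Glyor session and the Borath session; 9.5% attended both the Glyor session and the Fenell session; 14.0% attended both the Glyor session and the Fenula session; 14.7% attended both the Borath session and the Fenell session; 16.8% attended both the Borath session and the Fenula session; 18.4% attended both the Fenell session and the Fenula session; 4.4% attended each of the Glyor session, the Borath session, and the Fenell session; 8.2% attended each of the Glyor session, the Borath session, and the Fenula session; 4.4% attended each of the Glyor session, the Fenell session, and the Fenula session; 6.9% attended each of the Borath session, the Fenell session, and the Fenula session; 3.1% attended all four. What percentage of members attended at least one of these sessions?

Apply inclusion-exclusion:
P(≥1) = 41.2 + 40.5 + 36.9 + 45.4 − 20.1 − 9.5 − 14.0 − 14.7 − 16.8 − 18.4 + 4.4 + 8.2 + 4.4 + 6.9 − 3.1 = 91.3%

91.3%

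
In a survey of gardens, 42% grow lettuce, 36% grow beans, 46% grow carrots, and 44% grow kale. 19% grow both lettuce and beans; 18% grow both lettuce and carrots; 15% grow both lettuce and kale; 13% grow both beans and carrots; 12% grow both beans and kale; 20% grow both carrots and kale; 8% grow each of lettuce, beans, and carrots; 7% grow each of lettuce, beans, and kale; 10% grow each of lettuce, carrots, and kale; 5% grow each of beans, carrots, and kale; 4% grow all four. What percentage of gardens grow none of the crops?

3%

Apply inclusion-exclusion:
P(≥1) = 42 + 36 + 46 + 44 − 19 − 18 − 15 − 13 − 12 − 20 + 8 + 7 + 10 + 5 − 4 = 97%
P(none) = 100% − 97% = 3%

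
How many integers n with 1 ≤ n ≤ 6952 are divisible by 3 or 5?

3244

By inclusion–exclusion:
2317 + 1390 − 463 = 3244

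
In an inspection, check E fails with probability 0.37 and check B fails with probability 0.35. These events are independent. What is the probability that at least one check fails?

P(none) = (1 − 0.37) × (1 − 0.35) = 0.63 × 0.65 = 0.4095
P(at least one) = 1 − 0.4095 = 0.5905

0.5905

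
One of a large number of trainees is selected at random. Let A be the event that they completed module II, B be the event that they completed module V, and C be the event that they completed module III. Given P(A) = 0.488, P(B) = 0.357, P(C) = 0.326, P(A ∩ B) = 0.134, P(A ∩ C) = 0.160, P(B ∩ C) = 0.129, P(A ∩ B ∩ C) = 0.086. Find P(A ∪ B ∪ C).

0.834

P(A ∪ B ∪ C) = 0.488 + 0.357 + 0.326 − 0.134 − 0.160 − 0.129 + 0.086 = 0.834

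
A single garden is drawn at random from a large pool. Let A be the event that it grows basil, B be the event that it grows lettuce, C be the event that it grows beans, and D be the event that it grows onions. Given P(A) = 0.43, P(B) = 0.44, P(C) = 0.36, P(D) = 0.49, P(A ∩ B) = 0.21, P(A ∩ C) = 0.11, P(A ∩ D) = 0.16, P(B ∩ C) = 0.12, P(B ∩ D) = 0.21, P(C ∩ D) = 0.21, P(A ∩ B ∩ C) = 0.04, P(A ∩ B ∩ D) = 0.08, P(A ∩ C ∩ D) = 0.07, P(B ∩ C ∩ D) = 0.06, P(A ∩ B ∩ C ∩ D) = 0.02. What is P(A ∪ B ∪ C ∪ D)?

Using inclusion–exclusion:
P(A ∪ B ∪ C ∪ D) = 0.43 + 0.44 + 0.36 + 0.49 − 0.21 − 0.11 − 0.16 − 0.12 − 0.21 − 0.21 + 0.04 + 0.08 + 0.07 + 0.06 − 0.02 = 0.93

0.93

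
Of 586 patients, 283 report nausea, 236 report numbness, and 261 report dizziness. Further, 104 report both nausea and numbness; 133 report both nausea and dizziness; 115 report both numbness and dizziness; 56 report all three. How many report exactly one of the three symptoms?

By inclusion–exclusion (exactly-one form):
|exactly one| = 283 + 236 + 261 − 2·104 − 2·133 − 2·115 + 3·56 = 244

244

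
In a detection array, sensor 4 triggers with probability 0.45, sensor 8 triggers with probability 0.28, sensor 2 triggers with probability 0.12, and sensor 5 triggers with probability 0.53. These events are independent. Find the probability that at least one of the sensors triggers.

0.8362144

P(none) = (1 − 0.45) × (1 − 0.28) × (1 − 0.12) × (1 − 0.53) = 0.55 × 0.72 × 0.88 × 0.47 = 0.1637856
P(at least one) = 1 − 0.1637856 = 0.8362144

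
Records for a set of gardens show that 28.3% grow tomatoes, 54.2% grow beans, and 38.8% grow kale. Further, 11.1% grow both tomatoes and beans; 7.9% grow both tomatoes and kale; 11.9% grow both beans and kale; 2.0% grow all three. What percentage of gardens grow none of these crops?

Apply inclusion-exclusion:
P(≥1) = 28.3 + 54.2 + 38.8 − 11.1 − 7.9 − 11.9 + 2.0 = 92.4%
P(none) = 100% − 92.4% = 7.6%

7.6%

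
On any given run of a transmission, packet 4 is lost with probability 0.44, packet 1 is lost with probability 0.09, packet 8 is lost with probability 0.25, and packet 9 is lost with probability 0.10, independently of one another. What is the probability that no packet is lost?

0.34398

Since the events are independent, P(none) is the product of the individual non-occurrence probabilities.
P(none) = (1 − 0.44) × (1 − 0.09) × (1 − 0.25) × (1 − 0.10) = 0.56 × 0.91 × 0.75 × 0.90 = 0.34398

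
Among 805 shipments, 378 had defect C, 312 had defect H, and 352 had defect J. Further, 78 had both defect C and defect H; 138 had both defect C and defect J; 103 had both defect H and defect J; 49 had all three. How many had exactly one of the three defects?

|exactly one| = 378 + 312 + 352 − 2·78 − 2·138 − 2·103 + 3·49 = 551

551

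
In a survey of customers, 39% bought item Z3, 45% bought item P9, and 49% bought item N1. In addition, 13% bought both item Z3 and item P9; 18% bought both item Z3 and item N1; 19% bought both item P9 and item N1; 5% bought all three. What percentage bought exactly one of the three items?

Using the inclusion–exclusion count for exactly one event:
P(exactly one) = 39 + 45 + 49 − 2·13 − 2·18 − 2·19 + 3·5 = 48%

48%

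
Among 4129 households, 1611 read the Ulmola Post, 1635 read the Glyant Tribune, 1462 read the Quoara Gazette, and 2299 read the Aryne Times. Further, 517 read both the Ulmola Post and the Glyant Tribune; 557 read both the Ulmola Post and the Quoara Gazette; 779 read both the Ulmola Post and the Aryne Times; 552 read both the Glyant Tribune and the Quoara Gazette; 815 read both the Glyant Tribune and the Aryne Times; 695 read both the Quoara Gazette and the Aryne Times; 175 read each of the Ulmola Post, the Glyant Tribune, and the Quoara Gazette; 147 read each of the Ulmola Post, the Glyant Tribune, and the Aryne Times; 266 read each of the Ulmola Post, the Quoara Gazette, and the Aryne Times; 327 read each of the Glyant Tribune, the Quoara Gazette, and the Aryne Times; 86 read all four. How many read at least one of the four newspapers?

3921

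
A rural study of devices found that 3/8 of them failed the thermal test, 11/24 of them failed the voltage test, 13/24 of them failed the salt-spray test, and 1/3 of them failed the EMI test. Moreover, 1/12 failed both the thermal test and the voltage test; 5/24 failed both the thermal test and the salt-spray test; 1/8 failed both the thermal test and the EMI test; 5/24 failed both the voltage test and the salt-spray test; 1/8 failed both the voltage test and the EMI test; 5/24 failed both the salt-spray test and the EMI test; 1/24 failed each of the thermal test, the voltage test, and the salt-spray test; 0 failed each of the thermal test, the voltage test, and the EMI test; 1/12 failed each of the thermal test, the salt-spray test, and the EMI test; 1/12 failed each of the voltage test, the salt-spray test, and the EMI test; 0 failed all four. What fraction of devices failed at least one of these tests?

Inclusion–exclusion gives
P(≥1) = 3/8 + 11/24 + 13/24 + 1/3 − 1/12 − 5/24 − 1/8 − 5/24 − 1/8 − 5/24 + 1/24 + 0 + 1/12 + 1/12 − 0 = 23/24

23/24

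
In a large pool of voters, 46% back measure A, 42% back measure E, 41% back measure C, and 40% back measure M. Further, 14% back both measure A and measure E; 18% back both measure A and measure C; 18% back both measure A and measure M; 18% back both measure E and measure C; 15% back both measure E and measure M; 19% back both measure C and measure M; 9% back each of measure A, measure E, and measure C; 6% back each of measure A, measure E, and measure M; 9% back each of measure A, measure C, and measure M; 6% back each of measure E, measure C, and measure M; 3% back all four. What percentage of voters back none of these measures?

6%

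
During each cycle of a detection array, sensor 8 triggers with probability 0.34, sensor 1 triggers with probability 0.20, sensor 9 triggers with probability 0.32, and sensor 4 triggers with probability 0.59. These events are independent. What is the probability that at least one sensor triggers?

0.8527936

P(none) = (1 − 0.34) × (1 − 0.20) × (1 − 0.32) × (1 − 0.59) = 0.66 × 0.80 × 0.68 × 0.41 = 0.1472064
P(at least one) = 1 − 0.1472064 = 0.8527936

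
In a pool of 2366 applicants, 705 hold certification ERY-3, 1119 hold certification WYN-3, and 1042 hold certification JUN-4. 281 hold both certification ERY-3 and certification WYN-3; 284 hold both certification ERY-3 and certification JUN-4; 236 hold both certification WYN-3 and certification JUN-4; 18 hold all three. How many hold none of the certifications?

283

Apply inclusion-exclusion:
N(≥1) = 705 + 1119 + 1042 − 281 − 284 − 236 + 18 = 2083
None: 2366 − 2083 = 283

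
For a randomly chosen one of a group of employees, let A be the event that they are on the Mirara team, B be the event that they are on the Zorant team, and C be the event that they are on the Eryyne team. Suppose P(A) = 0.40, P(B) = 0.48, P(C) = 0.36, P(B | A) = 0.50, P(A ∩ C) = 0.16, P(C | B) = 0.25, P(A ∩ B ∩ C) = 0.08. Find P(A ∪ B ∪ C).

P(A ∩ B) = P(A)·P(B|A) = 0.40 × 0.50 = 0.20
P(B ∩ C) = P(B)·P(C|B) = 0.48 × 0.25 = 0.12
P(A ∪ B ∪ C) = 0.40 + 0.48 + 0.36 − 0.20 − 0.16 − 0.12 + 0.08 = 0.84

0.84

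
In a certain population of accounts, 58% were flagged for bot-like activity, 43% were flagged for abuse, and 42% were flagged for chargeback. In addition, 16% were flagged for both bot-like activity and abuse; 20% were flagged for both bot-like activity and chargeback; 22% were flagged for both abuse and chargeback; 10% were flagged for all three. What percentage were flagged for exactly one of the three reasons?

57%

By inclusion–exclusion (exactly-one form):
P(exactly one) = 58 + 43 + 42 − 2·16 − 2·20 − 2·22 + 3·10 = 57%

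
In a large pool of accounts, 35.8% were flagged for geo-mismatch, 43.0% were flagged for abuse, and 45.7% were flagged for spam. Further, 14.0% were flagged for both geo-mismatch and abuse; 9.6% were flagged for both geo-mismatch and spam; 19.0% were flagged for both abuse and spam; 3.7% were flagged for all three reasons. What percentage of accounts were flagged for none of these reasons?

Inclusion–exclusion gives
P(at least one) = 35.8 + 43.0 + 45.7 − 14.0 − 9.6 − 19.0 + 3.7 = 85.6%
P(none) = 100% − 85.6% = 14.4%

14.4%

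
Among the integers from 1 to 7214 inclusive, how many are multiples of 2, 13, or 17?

Apply inclusion-exclusion:
3607 + 554 + 424 − 277 − 212 − 32 + 16 = 4080

4080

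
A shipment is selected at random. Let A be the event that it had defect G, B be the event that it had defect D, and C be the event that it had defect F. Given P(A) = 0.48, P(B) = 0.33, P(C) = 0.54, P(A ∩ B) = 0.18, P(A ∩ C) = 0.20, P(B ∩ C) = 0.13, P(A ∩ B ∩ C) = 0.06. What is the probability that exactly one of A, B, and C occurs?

0.51

P(exactly one) = 0.48 + 0.33 + 0.54 − 2·0.18 − 2·0.20 − 2·0.13 + 3·0.06 = 0.51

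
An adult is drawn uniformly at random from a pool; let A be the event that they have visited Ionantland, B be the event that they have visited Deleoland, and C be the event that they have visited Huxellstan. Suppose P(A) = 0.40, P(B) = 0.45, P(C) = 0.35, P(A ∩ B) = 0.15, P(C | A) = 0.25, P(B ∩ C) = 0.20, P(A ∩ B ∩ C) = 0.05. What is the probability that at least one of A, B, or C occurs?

P(A ∩ C) = P(A)·P(C|A) = 0.40 × 0.25 = 0.10
By inclusion-exclusion,
P(A ∪ B ∪ C) = 0.40 + 0.45 + 0.35 − 0.15 − 0.10 − 0.20 + 0.05 = 0.80

0.80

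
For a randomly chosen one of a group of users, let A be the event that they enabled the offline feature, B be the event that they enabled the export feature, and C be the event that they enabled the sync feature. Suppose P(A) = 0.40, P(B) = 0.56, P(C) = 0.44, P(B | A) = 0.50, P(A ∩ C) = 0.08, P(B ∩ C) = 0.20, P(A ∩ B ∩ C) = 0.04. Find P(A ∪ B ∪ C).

P(A ∩ B) = P(A)·P(B|A) = 0.40 × 0.50 = 0.20
Apply inclusion-exclusion:
P(A ∪ B ∪ C) = 0.40 + 0.56 + 0.44 − 0.20 − 0.08 − 0.20 + 0.04 = 0.96

0.96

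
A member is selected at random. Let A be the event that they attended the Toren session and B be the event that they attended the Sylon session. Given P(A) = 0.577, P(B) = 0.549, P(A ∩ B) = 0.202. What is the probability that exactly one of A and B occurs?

0.722

By inclusion–exclusion (exactly-one form):
P(exactly one) = 0.577 + 0.549 − 2·0.202 = 0.722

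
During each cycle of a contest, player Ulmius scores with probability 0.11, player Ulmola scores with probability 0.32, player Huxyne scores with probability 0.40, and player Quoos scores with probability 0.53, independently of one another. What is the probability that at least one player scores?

P(none) = (1 − 0.11) × (1 − 0.32) × (1 − 0.40) × (1 − 0.53) = 0.89 × 0.68 × 0.60 × 0.47 = 0.1706664
P(at least one) = 1 − 0.1706664 = 0.8293336

0.8293336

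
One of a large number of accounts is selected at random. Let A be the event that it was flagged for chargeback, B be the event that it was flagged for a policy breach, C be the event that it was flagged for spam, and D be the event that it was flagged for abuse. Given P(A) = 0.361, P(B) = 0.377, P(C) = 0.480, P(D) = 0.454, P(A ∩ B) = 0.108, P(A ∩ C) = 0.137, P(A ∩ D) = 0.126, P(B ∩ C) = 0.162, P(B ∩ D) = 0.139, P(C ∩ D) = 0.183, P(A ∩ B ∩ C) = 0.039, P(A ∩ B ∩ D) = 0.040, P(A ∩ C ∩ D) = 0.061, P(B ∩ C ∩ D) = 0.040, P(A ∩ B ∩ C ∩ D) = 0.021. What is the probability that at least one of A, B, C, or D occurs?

By inclusion–exclusion:
P(A ∪ B ∪ C ∪ D) = 0.361 + 0.377 + 0.480 + 0.454 − 0.108 − 0.137 − 0.126 − 0.162 − 0.139 − 0.183 + 0.039 + 0.040 + 0.061 + 0.040 − 0.021 = 0.976

0.976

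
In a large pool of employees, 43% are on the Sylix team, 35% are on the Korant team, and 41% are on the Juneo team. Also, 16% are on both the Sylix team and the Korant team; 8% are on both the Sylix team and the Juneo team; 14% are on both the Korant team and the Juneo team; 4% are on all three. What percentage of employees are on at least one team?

85%

P(≥1) = 43 + 35 + 41 − 16 − 8 − 14 + 4 = 85%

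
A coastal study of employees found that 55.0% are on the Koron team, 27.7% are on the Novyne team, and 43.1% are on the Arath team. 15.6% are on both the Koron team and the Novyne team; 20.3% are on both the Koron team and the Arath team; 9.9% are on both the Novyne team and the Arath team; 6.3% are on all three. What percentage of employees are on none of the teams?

13.7%

By inclusion–exclusion:
P(at least one) = 55.0 + 27.7 + 43.1 − 15.6 − 20.3 − 9.9 + 6.3 = 86.3%
P(none) = 100% − 86.3% = 13.7%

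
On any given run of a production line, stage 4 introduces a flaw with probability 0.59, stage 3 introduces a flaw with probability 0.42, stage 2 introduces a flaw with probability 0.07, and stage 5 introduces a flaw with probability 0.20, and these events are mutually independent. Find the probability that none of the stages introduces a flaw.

0.1769232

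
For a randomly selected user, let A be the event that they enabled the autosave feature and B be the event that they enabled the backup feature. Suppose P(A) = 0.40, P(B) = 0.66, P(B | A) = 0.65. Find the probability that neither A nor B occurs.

P(A ∩ B) = P(A)·P(B|A) = 0.40 × 0.65 = 0.26
P(A ∪ B) = 0.40 + 0.66 − 0.26 = 0.80
P(none) = 1 − 0.80 = 0.20

0.20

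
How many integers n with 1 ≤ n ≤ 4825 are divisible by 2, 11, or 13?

floor(4825/2) + floor(4825/11) + floor(4825/13) − floor(4825/22) − floor(4825/26) − floor(4825/143) + floor(4825/286) = 2412 + 438 + 371 − 219 − 185 − 33 + 16 = 2800

2800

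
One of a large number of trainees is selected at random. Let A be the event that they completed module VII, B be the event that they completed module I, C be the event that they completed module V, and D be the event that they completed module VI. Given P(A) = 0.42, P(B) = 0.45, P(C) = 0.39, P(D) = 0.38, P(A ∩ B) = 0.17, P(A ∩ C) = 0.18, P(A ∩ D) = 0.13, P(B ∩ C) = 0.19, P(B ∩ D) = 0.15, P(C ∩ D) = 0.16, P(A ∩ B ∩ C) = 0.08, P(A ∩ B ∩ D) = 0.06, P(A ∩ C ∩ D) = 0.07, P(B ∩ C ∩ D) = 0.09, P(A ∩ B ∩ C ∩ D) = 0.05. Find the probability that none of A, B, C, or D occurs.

0.09

Using inclusion–exclusion:
P(A ∪ B ∪ C ∪ D) = 0.42 + 0.45 + 0.39 + 0.38 − 0.17 − 0.18 − 0.13 − 0.19 − 0.15 − 0.16 + 0.08 + 0.06 + 0.07 + 0.09 − 0.05 = 0.91
P(none) = 1 − 0.91 = 0.09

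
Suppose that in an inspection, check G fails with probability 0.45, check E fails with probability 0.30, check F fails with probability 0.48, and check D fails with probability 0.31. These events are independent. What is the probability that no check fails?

Independence gives P(none) = ∏(1 − pᵢ).
P(none) = (1 − 0.45) × (1 − 0.30) × (1 − 0.48) × (1 − 0.31) = 0.55 × 0.70 × 0.52 × 0.69 = 0.138138

0.138138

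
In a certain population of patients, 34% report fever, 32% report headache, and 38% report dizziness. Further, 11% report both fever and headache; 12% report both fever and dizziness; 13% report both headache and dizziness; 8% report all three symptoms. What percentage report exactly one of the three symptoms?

56%

P(exactly one) = 34 + 32 + 38 − 2·11 − 2·12 − 2·13 + 3·8 = 56%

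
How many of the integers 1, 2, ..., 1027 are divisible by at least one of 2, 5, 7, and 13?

floor(1027/2) + floor(1027/5) + floor(1027/7) + floor(1027/13) − floor(1027/10) − floor(1027/14) − floor(1027/26) − floor(1027/35) − floor(1027/65) − floor(1027/91) + floor(1027/70) + floor(1027/130) + floor(1027/182) + floor(1027/455) − floor(1027/910) = 513 + 205 + 146 + 79 − 102 − 73 − 39 − 29 − 15 − 11 + 14 + 7 + 5 + 2 − 1 = 701

701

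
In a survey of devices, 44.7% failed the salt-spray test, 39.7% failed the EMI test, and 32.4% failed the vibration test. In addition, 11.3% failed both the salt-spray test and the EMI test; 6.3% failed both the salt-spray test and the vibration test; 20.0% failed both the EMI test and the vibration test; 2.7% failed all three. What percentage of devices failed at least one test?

By inclusion–exclusion:
P(union) = 44.7 + 39.7 + 32.4 − 11.3 − 6.3 − 20.0 + 2.7 = 81.9%

81.9%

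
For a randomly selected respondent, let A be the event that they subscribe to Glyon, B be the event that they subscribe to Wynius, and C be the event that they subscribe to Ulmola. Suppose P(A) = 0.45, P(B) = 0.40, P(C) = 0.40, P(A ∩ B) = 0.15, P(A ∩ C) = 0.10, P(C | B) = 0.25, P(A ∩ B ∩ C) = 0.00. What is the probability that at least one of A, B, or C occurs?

0.90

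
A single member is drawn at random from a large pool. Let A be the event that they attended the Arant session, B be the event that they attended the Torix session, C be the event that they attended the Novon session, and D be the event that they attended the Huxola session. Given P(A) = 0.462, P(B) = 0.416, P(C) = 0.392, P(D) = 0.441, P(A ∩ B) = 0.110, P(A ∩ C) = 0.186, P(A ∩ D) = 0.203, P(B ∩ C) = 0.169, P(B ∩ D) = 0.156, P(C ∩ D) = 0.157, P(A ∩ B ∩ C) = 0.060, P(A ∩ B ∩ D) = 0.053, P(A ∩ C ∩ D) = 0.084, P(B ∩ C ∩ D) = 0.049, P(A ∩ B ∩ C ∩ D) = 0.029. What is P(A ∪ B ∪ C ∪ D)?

0.947

P(A ∪ B ∪ C ∪ D) = 0.462 + 0.416 + 0.392 + 0.441 − 0.110 − 0.186 − 0.203 − 0.169 − 0.156 − 0.157 + 0.060 + 0.053 + 0.084 + 0.049 − 0.029 = 0.947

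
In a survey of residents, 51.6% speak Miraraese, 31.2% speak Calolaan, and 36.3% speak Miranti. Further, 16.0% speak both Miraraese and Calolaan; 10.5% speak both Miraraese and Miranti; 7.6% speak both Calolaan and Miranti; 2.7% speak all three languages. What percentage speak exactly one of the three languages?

P(exactly one) = 51.6 + 31.2 + 36.3 − 2·16.0 − 2·10.5 − 2·7.6 + 3·2.7 = 59.0%

59.0%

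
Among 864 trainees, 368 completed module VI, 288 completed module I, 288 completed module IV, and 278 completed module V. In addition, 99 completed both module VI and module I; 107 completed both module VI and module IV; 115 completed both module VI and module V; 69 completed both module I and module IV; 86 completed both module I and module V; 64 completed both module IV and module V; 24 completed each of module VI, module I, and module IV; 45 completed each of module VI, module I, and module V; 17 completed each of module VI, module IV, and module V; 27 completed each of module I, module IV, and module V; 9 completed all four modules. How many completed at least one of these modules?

N(≥1) = 368 + 288 + 288 + 278 − 99 − 107 − 115 − 69 − 86 − 64 + 24 + 45 + 17 + 27 − 9 = 786

786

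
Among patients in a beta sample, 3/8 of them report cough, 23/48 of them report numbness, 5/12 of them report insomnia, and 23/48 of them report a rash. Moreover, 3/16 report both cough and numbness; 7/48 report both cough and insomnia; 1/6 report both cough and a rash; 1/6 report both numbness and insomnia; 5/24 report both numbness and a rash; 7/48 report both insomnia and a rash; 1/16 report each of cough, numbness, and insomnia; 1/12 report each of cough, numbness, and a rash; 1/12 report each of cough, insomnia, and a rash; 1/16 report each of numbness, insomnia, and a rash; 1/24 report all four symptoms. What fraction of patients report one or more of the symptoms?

Using inclusion–exclusion:
P(union) = 3/8 + 23/48 + 5/12 + 23/48 − 3/16 − 7/48 − 1/6 − 1/6 − 5/24 − 7/48 + 1/16 + 1/12 + 1/12 + 1/16 − 1/24 = 47/48

47/48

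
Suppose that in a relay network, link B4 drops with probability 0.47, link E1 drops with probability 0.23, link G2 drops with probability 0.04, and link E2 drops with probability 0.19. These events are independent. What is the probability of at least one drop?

0.68266144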